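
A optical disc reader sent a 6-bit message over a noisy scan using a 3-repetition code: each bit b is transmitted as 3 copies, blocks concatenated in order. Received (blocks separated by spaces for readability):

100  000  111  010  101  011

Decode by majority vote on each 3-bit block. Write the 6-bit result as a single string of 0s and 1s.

Block 1 (100): 1 one → 0
Block 2 (000): 0 ones → 0
Block 3 (111): 3 ones → 1
Block 4 (010): 1 one → 0
Block 5 (101): 2 ones → 1
Block 6 (011): 2 ones → 1

001011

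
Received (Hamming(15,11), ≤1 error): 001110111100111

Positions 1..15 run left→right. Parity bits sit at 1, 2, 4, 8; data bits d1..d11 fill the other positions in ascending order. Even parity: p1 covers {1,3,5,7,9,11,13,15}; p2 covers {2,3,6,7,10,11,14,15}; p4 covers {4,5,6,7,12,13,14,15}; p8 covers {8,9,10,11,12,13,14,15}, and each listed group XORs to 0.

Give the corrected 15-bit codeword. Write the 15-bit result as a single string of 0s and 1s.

s1 (pos 1,3,5,7,9,11,13,15): 0⊕1⊕1⊕1⊕1⊕0⊕1⊕1 = 0
s2 (pos 2,3,6,7,10,11,14,15): 0⊕1⊕0⊕1⊕1⊕0⊕1⊕1 = 1
s4 (pos 4,5,6,7,12,13,14,15): 1⊕1⊕0⊕1⊕0⊕1⊕1⊕1 = 0
s8 (pos 8,9,10,11,12,13,14,15): 1⊕1⊕1⊕0⊕0⊕1⊕1⊕1 = 0
Syndrome s8…s1 = 0010 → error at position 2.
Flip position 2: 001110111100111 → 011110111100111

011110111100111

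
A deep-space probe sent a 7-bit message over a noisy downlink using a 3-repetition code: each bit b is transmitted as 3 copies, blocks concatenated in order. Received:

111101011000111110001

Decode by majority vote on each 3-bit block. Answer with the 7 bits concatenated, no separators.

Block 1 (111): 3 ones → 1
Block 2 (101): 2 ones → 1
Block 3 (011): 2 ones → 1
Block 4 (000): 0 ones → 0
Block 5 (111): 3 ones → 1
Block 6 (110): 2 ones → 1
Block 7 (001): 1 one → 0

1110110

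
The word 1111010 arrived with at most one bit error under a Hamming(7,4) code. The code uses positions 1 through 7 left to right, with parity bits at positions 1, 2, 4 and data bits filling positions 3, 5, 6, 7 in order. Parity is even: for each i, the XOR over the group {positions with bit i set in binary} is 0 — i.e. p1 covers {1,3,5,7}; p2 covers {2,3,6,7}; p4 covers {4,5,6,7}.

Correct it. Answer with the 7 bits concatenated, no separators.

1011010

s1 (pos 1,3,5,7): 1⊕1⊕0⊕0 = 0
s2 (pos 2,3,6,7): 1⊕1⊕1⊕0 = 1
s4 (pos 4,5,6,7): 1⊕0⊕1⊕0 = 0
Syndrome s4…s1 = 010 → error at position 2.
Flip position 2: 1111010 → 1011010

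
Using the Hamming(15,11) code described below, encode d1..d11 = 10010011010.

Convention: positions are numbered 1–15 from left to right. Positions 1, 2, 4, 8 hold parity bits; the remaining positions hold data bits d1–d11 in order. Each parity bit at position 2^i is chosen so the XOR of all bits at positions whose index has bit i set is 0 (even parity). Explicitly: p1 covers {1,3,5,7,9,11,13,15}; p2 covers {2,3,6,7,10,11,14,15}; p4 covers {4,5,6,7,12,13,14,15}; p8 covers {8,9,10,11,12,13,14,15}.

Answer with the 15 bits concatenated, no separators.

101100110011010

Place data at non-parity positions: p1 p2 1 p4 0 0 1 p8 0 0 1 1 0 1 0
p1 (pos 1,3,5,7,9,11,13,15): XOR of data positions = 1⊕0⊕1⊕0⊕1⊕0⊕0 = 1
p2 (pos 2,3,6,7,10,11,14,15): XOR of data positions = 1⊕0⊕1⊕0⊕1⊕1⊕0 = 0
p4 (pos 4,5,6,7,12,13,14,15): XOR of data positions = 0⊕0⊕1⊕1⊕0⊕1⊕0 = 1
p8 (pos 8,9,10,11,12,13,14,15): XOR of data positions = 0⊕0⊕1⊕1⊕0⊕1⊕0 = 1
Codeword: 101100110011010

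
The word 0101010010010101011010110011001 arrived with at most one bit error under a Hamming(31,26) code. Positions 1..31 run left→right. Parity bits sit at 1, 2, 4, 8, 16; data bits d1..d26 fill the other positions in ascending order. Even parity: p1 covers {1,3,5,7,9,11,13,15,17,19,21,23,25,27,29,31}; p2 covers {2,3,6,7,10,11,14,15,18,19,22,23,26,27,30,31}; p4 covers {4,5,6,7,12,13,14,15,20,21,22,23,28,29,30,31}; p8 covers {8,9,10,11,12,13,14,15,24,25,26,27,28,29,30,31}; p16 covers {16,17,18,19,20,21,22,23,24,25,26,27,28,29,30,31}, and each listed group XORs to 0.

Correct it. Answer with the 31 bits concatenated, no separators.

0101010010010101011010100011001

s1 (pos 1,3,5,7,9,11,13,15,17,19,21,23,25,27,29,31): 0⊕0⊕0⊕0⊕1⊕0⊕0⊕0⊕0⊕1⊕1⊕1⊕0⊕1⊕0⊕1 = 0
s2 (pos 2,3,6,7,10,11,14,15,18,19,22,23,26,27,30,31): 1⊕0⊕1⊕0⊕0⊕0⊕1⊕0⊕1⊕1⊕0⊕1⊕0⊕1⊕0⊕1 = 0
s4 (pos 4,5,6,7,12,13,14,15,20,21,22,23,28,29,30,31): 1⊕0⊕1⊕0⊕1⊕0⊕1⊕0⊕0⊕1⊕0⊕1⊕1⊕0⊕0⊕1 = 0
s8 (pos 8,9,10,11,12,13,14,15,24,25,26,27,28,29,30,31): 0⊕1⊕0⊕0⊕1⊕0⊕1⊕0⊕1⊕0⊕0⊕1⊕1⊕0⊕0⊕1 = 1
s16 (pos 16,17,18,19,20,21,22,23,24,25,26,27,28,29,30,31): 1⊕0⊕1⊕1⊕0⊕1⊕0⊕1⊕1⊕0⊕0⊕1⊕1⊕0⊕0⊕1 = 1
Syndrome s16…s1 = 11000 → error at position 24.
Flip position 24: 0101010010010101011010110011001 → 0101010010010101011010100011001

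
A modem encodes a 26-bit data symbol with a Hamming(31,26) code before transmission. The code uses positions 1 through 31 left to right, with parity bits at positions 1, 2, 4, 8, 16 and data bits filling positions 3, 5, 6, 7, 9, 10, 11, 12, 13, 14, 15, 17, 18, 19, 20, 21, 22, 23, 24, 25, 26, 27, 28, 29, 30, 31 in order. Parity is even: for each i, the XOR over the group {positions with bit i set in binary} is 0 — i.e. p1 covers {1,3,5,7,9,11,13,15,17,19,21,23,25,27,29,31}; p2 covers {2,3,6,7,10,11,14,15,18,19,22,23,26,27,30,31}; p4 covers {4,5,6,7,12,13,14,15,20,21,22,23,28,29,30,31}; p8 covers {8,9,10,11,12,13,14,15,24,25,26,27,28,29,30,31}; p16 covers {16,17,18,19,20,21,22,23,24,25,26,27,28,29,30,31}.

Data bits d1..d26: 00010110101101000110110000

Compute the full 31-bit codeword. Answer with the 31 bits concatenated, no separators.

0000001101101010101000110110000

Place data at non-parity positions: p1 p2 0 p4 0 0 1 p8 0 1 1 0 1 0 1 p16 1 0 1 0 0 0 1 1 0 1 1 0 0 0 0
p1 (pos 1,3,5,7,9,11,13,15,17,19,21,23,25,27,29,31): XOR of data positions = 0⊕0⊕1⊕0⊕1⊕1⊕1⊕1⊕1⊕0⊕1⊕0⊕1⊕0⊕0 = 0
p2 (pos 2,3,6,7,10,11,14,15,18,19,22,23,26,27,30,31): XOR of data positions = 0⊕0⊕1⊕1⊕1⊕0⊕1⊕0⊕1⊕0⊕1⊕1⊕1⊕0⊕0 = 0
p4 (pos 4,5,6,7,12,13,14,15,20,21,22,23,28,29,30,31): XOR of data positions = 0⊕0⊕1⊕0⊕1⊕0⊕1⊕0⊕0⊕0⊕1⊕0⊕0⊕0⊕0 = 0
p8 (pos 8,9,10,11,12,13,14,15,24,25,26,27,28,29,30,31): XOR of data positions = 0⊕1⊕1⊕0⊕1⊕0⊕1⊕1⊕0⊕1⊕1⊕0⊕0⊕0⊕0 = 1
p16 (pos 16,17,18,19,20,21,22,23,24,25,26,27,28,29,30,31): XOR of data positions = 1⊕0⊕1⊕0⊕0⊕0⊕1⊕1⊕0⊕1⊕1⊕0⊕0⊕0⊕0 = 0
Codeword: 0000001101101010101000110110000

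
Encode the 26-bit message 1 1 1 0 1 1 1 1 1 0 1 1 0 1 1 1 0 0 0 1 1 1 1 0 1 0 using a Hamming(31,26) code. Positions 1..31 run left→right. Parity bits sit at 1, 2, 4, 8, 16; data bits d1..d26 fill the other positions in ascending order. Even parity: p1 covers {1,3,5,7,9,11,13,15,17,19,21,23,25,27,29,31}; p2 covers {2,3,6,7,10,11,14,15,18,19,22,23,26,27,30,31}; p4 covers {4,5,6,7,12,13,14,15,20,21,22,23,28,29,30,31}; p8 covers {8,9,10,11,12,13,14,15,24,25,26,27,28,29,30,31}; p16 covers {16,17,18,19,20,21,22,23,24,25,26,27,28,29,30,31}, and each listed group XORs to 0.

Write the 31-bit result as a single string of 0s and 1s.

1111110111111011101110001111010

Place data at non-parity positions: p1 p2 1 p4 1 1 0 p8 1 1 1 1 1 0 1 p16 1 0 1 1 1 0 0 0 1 1 1 1 0 1 0
p1 (pos 1,3,5,7,9,11,13,15,17,19,21,23,25,27,29,31): XOR of data positions = 1⊕1⊕0⊕1⊕1⊕1⊕1⊕1⊕1⊕1⊕0⊕1⊕1⊕0⊕0 = 1
p2 (pos 2,3,6,7,10,11,14,15,18,19,22,23,26,27,30,31): XOR of data positions = 1⊕1⊕0⊕1⊕1⊕0⊕1⊕0⊕1⊕0⊕0⊕1⊕1⊕1⊕0 = 1
p4 (pos 4,5,6,7,12,13,14,15,20,21,22,23,28,29,30,31): XOR of data positions = 1⊕1⊕0⊕1⊕1⊕0⊕1⊕1⊕1⊕0⊕0⊕1⊕0⊕1⊕0 = 1
p8 (pos 8,9,10,11,12,13,14,15,24,25,26,27,28,29,30,31): XOR of data positions = 1⊕1⊕1⊕1⊕1⊕0⊕1⊕0⊕1⊕1⊕1⊕1⊕0⊕1⊕0 = 1
p16 (pos 16,17,18,19,20,21,22,23,24,25,26,27,28,29,30,31): XOR of data positions = 1⊕0⊕1⊕1⊕1⊕0⊕0⊕0⊕1⊕1⊕1⊕1⊕0⊕1⊕0 = 1
Codeword: 1111110111111011101110001111010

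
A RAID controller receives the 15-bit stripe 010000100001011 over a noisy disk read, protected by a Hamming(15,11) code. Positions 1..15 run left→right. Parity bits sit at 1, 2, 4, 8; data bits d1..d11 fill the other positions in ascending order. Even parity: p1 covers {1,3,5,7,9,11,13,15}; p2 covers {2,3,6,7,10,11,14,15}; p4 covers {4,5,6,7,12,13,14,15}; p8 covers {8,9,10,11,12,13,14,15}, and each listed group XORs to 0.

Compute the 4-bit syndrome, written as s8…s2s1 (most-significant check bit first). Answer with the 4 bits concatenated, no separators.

s1 (pos 1,3,5,7,9,11,13,15): 0⊕0⊕0⊕1⊕0⊕0⊕0⊕1 = 0
s2 (pos 2,3,6,7,10,11,14,15): 1⊕0⊕0⊕1⊕0⊕0⊕1⊕1 = 0
s4 (pos 4,5,6,7,12,13,14,15): 0⊕0⊕0⊕1⊕1⊕0⊕1⊕1 = 0
s8 (pos 8,9,10,11,12,13,14,15): 0⊕0⊕0⊕0⊕1⊕0⊕1⊕1 = 1
Syndrome s8…s1 = 1000 → error at position 8.

1000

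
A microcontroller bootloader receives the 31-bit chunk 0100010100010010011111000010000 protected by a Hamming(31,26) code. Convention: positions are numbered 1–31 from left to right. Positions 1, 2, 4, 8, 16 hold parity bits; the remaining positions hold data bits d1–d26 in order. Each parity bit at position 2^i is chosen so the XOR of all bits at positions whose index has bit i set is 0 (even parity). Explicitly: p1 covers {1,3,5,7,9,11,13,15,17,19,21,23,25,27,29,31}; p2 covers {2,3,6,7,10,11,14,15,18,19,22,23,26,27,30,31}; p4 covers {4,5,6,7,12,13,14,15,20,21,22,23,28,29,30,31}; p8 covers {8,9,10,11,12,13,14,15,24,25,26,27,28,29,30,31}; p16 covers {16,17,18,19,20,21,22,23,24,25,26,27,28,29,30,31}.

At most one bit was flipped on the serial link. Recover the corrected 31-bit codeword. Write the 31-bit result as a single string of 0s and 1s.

0000010100010010011111000010000

s1 (pos 1,3,5,7,9,11,13,15,17,19,21,23,25,27,29,31): 0⊕0⊕0⊕0⊕0⊕0⊕0⊕1⊕0⊕1⊕1⊕0⊕0⊕1⊕0⊕0 = 0
s2 (pos 2,3,6,7,10,11,14,15,18,19,22,23,26,27,30,31): 1⊕0⊕1⊕0⊕0⊕0⊕0⊕1⊕1⊕1⊕1⊕0⊕0⊕1⊕0⊕0 = 1
s4 (pos 4,5,6,7,12,13,14,15,20,21,22,23,28,29,30,31): 0⊕0⊕1⊕0⊕1⊕0⊕0⊕1⊕1⊕1⊕1⊕0⊕0⊕0⊕0⊕0 = 0
s8 (pos 8,9,10,11,12,13,14,15,24,25,26,27,28,29,30,31): 1⊕0⊕0⊕0⊕1⊕0⊕0⊕1⊕0⊕0⊕0⊕1⊕0⊕0⊕0⊕0 = 0
s16 (pos 16,17,18,19,20,21,22,23,24,25,26,27,28,29,30,31): 0⊕0⊕1⊕1⊕1⊕1⊕1⊕0⊕0⊕0⊕0⊕1⊕0⊕0⊕0⊕0 = 0
Syndrome s16…s1 = 00010 → error at position 2.
Flip position 2: 0100010100010010011111000010000 → 0000010100010010011111000010000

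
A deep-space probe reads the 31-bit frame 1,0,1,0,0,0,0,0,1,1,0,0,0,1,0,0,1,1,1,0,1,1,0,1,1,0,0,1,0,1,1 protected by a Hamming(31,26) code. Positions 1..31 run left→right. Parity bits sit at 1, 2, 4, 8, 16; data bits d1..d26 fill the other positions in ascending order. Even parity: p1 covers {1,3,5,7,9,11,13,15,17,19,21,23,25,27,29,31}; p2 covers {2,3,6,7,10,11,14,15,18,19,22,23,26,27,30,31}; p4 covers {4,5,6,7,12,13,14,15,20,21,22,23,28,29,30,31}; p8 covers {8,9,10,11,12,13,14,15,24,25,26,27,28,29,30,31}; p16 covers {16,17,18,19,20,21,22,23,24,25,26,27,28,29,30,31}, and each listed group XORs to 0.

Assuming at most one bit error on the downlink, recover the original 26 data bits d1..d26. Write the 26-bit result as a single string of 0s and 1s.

s1 (pos 1,3,5,7,9,11,13,15,17,19,21,23,25,27,29,31): 1⊕1⊕0⊕0⊕1⊕0⊕0⊕0⊕1⊕1⊕1⊕0⊕1⊕0⊕0⊕1 = 0
s2 (pos 2,3,6,7,10,11,14,15,18,19,22,23,26,27,30,31): 0⊕1⊕0⊕0⊕1⊕0⊕1⊕0⊕1⊕1⊕1⊕0⊕0⊕0⊕1⊕1 = 0
s4 (pos 4,5,6,7,12,13,14,15,20,21,22,23,28,29,30,31): 0⊕0⊕0⊕0⊕0⊕0⊕1⊕0⊕0⊕1⊕1⊕0⊕1⊕0⊕1⊕1 = 0
s8 (pos 8,9,10,11,12,13,14,15,24,25,26,27,28,29,30,31): 0⊕1⊕1⊕0⊕0⊕0⊕1⊕0⊕1⊕1⊕0⊕0⊕1⊕0⊕1⊕1 = 0
s16 (pos 16,17,18,19,20,21,22,23,24,25,26,27,28,29,30,31): 0⊕1⊕1⊕1⊕0⊕1⊕1⊕0⊕1⊕1⊕0⊕0⊕1⊕0⊕1⊕1 = 0
Syndrome s16…s1 = 00000 → no error.
Read data bits from positions 3,5,6,7,9,10,11,12,13,14,15,17,18,19,20,21,22,23,24,25,26,27,28,29,30,31: 10001100010111011011001011

10001100010111011011001011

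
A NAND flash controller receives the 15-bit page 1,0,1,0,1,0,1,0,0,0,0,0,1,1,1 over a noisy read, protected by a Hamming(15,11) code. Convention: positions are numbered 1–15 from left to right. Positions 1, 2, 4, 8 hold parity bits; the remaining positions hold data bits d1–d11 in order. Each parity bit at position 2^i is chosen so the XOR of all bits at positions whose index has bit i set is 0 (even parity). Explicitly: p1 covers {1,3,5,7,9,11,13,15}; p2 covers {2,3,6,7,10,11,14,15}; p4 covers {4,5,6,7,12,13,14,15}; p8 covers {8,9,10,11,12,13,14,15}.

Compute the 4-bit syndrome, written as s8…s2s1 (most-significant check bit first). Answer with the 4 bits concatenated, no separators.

s1 (pos 1,3,5,7,9,11,13,15): 1⊕1⊕1⊕1⊕0⊕0⊕1⊕1 = 0
s2 (pos 2,3,6,7,10,11,14,15): 0⊕1⊕0⊕1⊕0⊕0⊕1⊕1 = 0
s4 (pos 4,5,6,7,12,13,14,15): 0⊕1⊕0⊕1⊕0⊕1⊕1⊕1 = 1
s8 (pos 8,9,10,11,12,13,14,15): 0⊕0⊕0⊕0⊕0⊕1⊕1⊕1 = 1
Syndrome s8…s1 = 1100 → error at position 12.

1100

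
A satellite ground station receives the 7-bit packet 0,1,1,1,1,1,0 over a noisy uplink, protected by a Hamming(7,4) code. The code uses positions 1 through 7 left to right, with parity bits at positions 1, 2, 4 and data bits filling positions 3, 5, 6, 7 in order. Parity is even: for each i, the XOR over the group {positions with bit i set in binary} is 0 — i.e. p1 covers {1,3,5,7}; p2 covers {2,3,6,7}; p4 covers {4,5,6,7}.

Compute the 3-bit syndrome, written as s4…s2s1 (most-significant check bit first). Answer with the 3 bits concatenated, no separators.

s1 (pos 1,3,5,7): 0⊕1⊕1⊕0 = 0
s2 (pos 2,3,6,7): 1⊕1⊕1⊕0 = 1
s4 (pos 4,5,6,7): 1⊕1⊕1⊕0 = 1
Syndrome s4…s1 = 110 → error at position 6.

110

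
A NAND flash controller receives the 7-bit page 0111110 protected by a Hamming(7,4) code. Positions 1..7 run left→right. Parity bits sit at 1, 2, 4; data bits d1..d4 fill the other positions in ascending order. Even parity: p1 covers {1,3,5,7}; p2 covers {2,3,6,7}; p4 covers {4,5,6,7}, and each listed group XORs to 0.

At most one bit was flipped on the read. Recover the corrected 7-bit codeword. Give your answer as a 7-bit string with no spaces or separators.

0111100

s1 (pos 1,3,5,7): 0⊕1⊕1⊕0 = 0
s2 (pos 2,3,6,7): 1⊕1⊕1⊕0 = 1
s4 (pos 4,5,6,7): 1⊕1⊕1⊕0 = 1
Syndrome s4…s1 = 110 → error at position 6.
Flip position 6: 0111110 → 0111100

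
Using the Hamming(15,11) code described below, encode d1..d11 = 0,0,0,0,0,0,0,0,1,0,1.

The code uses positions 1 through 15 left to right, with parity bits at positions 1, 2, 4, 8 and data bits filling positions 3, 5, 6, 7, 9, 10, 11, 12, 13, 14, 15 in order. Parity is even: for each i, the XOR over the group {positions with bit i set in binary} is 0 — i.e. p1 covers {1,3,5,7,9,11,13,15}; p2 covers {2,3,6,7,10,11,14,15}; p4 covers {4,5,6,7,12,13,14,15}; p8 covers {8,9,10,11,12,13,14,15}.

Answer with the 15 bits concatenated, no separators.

Place data at non-parity positions: p1 p2 0 p4 0 0 0 p8 0 0 0 0 1 0 1
p1 (pos 1,3,5,7,9,11,13,15): XOR of data positions = 0⊕0⊕0⊕0⊕0⊕1⊕1 = 0
p2 (pos 2,3,6,7,10,11,14,15): XOR of data positions = 0⊕0⊕0⊕0⊕0⊕0⊕1 = 1
p4 (pos 4,5,6,7,12,13,14,15): XOR of data positions = 0⊕0⊕0⊕0⊕1⊕0⊕1 = 0
p8 (pos 8,9,10,11,12,13,14,15): XOR of data positions = 0⊕0⊕0⊕0⊕1⊕0⊕1 = 0
Codeword: 010000000000101

010000000000101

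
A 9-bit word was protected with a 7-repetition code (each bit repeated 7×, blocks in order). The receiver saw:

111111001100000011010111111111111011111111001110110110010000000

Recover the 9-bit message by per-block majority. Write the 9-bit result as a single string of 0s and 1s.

100111110

Block 1 (1111110): 6 ones → 1
Block 2 (0110000): 2 ones → 0
Block 3 (0011010): 3 ones → 0
Block 4 (1111111): 7 ones → 1
Block 5 (1111101): 6 ones → 1
Block 6 (1111111): 7 ones → 1
Block 7 (0011101): 4 ones → 1
Block 8 (1011001): 4 ones → 1
Block 9 (0000000): 0 ones → 0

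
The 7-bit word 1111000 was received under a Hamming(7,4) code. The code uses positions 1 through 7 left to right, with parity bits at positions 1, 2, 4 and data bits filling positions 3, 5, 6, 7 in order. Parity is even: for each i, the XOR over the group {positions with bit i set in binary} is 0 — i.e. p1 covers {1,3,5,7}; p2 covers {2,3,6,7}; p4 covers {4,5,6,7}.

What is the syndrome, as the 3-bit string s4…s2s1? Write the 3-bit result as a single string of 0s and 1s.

s1 (pos 1,3,5,7): 1⊕1⊕0⊕0 = 0
s2 (pos 2,3,6,7): 1⊕1⊕0⊕0 = 0
s4 (pos 4,5,6,7): 1⊕0⊕0⊕0 = 1
Syndrome s4…s1 = 100 → error at position 4.

100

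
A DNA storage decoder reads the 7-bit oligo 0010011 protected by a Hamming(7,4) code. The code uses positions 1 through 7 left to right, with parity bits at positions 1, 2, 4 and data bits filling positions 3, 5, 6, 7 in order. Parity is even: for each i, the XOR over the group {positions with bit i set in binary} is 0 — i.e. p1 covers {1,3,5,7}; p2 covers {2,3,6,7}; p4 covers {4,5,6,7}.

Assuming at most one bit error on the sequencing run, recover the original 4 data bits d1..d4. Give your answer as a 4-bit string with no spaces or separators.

s1 (pos 1,3,5,7): 0⊕1⊕0⊕1 = 0
s2 (pos 2,3,6,7): 0⊕1⊕1⊕1 = 1
s4 (pos 4,5,6,7): 0⊕0⊕1⊕1 = 0
Syndrome s4…s1 = 010 → error at position 2.
Flip position 2: 0010011 → 0110011
Read data bits from positions 3,5,6,7: 1011

1011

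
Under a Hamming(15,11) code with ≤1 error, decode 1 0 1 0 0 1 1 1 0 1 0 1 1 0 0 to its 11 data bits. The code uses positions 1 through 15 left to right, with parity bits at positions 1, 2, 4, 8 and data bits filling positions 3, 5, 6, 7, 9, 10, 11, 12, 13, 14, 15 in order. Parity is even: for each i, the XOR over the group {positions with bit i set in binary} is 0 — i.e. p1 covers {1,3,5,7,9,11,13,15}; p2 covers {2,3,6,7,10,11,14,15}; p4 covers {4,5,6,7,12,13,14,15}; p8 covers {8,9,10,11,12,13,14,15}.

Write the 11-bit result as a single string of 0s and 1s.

10110101100

s1 (pos 1,3,5,7,9,11,13,15): 1⊕1⊕0⊕1⊕0⊕0⊕1⊕0 = 0
s2 (pos 2,3,6,7,10,11,14,15): 0⊕1⊕1⊕1⊕1⊕0⊕0⊕0 = 0
s4 (pos 4,5,6,7,12,13,14,15): 0⊕0⊕1⊕1⊕1⊕1⊕0⊕0 = 0
s8 (pos 8,9,10,11,12,13,14,15): 1⊕0⊕1⊕0⊕1⊕1⊕0⊕0 = 0
Syndrome s8…s1 = 0000 → no error.
Read data bits from positions 3,5,6,7,9,10,11,12,13,14,15: 10110101100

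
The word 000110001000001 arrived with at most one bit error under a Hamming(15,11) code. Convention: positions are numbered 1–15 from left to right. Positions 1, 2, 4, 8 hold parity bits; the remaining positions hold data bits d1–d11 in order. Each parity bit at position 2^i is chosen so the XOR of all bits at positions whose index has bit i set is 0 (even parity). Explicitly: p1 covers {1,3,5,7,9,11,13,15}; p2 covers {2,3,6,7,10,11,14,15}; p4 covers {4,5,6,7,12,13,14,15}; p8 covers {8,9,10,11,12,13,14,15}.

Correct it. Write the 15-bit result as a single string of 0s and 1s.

000110101000001

s1 (pos 1,3,5,7,9,11,13,15): 0⊕0⊕1⊕0⊕1⊕0⊕0⊕1 = 1
s2 (pos 2,3,6,7,10,11,14,15): 0⊕0⊕0⊕0⊕0⊕0⊕0⊕1 = 1
s4 (pos 4,5,6,7,12,13,14,15): 1⊕1⊕0⊕0⊕0⊕0⊕0⊕1 = 1
s8 (pos 8,9,10,11,12,13,14,15): 0⊕1⊕0⊕0⊕0⊕0⊕0⊕1 = 0
Syndrome s8…s1 = 0111 → error at position 7.
Flip position 7: 000110001000001 → 000110101000001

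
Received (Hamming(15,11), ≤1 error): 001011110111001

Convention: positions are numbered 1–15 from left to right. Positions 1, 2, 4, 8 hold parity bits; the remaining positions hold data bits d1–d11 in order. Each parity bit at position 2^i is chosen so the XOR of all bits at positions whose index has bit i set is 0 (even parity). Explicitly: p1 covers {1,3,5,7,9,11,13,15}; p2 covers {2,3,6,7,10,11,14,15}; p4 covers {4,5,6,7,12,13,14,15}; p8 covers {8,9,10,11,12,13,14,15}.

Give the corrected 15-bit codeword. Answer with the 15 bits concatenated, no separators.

001011110111101

s1 (pos 1,3,5,7,9,11,13,15): 0⊕1⊕1⊕1⊕0⊕1⊕0⊕1 = 1
s2 (pos 2,3,6,7,10,11,14,15): 0⊕1⊕1⊕1⊕1⊕1⊕0⊕1 = 0
s4 (pos 4,5,6,7,12,13,14,15): 0⊕1⊕1⊕1⊕1⊕0⊕0⊕1 = 1
s8 (pos 8,9,10,11,12,13,14,15): 1⊕0⊕1⊕1⊕1⊕0⊕0⊕1 = 1
Syndrome s8…s1 = 1101 → error at position 13.
Flip position 13: 001011110111001 → 001011110111101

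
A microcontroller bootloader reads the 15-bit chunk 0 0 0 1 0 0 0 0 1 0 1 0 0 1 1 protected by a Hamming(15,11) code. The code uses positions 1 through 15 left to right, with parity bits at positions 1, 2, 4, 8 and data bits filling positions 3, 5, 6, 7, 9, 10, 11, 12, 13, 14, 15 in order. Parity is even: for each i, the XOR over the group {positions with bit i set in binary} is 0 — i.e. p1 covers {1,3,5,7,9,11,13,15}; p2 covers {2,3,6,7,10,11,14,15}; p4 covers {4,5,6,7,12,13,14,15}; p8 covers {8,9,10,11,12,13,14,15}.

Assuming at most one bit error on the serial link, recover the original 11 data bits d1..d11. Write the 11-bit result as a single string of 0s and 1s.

00011010011

s1 (pos 1,3,5,7,9,11,13,15): 0⊕0⊕0⊕0⊕1⊕1⊕0⊕1 = 1
s2 (pos 2,3,6,7,10,11,14,15): 0⊕0⊕0⊕0⊕0⊕1⊕1⊕1 = 1
s4 (pos 4,5,6,7,12,13,14,15): 1⊕0⊕0⊕0⊕0⊕0⊕1⊕1 = 1
s8 (pos 8,9,10,11,12,13,14,15): 0⊕1⊕0⊕1⊕0⊕0⊕1⊕1 = 0
Syndrome s8…s1 = 0111 → error at position 7.
Flip position 7: 000100001010011 → 000100101010011
Read data bits from positions 3,5,6,7,9,10,11,12,13,14,15: 00011010011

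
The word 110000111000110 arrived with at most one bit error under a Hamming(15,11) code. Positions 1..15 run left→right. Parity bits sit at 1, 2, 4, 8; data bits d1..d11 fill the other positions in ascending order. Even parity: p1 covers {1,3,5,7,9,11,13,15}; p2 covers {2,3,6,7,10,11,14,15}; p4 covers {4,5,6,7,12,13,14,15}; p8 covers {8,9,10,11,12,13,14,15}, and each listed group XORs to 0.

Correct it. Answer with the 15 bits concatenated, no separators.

s1 (pos 1,3,5,7,9,11,13,15): 1⊕0⊕0⊕1⊕1⊕0⊕1⊕0 = 0
s2 (pos 2,3,6,7,10,11,14,15): 1⊕0⊕0⊕1⊕0⊕0⊕1⊕0 = 1
s4 (pos 4,5,6,7,12,13,14,15): 0⊕0⊕0⊕1⊕0⊕1⊕1⊕0 = 1
s8 (pos 8,9,10,11,12,13,14,15): 1⊕1⊕0⊕0⊕0⊕1⊕1⊕0 = 0
Syndrome s8…s1 = 0110 → error at position 6.
Flip position 6: 110000111000110 → 110001111000110

110001111000110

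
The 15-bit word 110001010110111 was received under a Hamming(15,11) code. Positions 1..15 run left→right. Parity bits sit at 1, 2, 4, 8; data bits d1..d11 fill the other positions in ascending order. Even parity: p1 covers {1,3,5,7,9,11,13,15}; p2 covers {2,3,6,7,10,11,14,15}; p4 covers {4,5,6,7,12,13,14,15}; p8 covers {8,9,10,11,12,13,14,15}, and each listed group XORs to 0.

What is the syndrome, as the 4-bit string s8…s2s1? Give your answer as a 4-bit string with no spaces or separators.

0000

s1 (pos 1,3,5,7,9,11,13,15): 1⊕0⊕0⊕0⊕0⊕1⊕1⊕1 = 0
s2 (pos 2,3,6,7,10,11,14,15): 1⊕0⊕1⊕0⊕1⊕1⊕1⊕1 = 0
s4 (pos 4,5,6,7,12,13,14,15): 0⊕0⊕1⊕0⊕0⊕1⊕1⊕1 = 0
s8 (pos 8,9,10,11,12,13,14,15): 1⊕0⊕1⊕1⊕0⊕1⊕1⊕1 = 0
Syndrome s8…s1 = 0000 → no error.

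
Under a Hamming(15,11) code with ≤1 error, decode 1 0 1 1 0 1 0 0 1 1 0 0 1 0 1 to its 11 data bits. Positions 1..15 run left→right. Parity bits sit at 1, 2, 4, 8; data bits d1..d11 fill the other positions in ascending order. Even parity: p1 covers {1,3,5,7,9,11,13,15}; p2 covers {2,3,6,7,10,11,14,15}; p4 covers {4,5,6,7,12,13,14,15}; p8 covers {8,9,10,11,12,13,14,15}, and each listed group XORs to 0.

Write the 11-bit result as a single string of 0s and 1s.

s1 (pos 1,3,5,7,9,11,13,15): 1⊕1⊕0⊕0⊕1⊕0⊕1⊕1 = 1
s2 (pos 2,3,6,7,10,11,14,15): 0⊕1⊕1⊕0⊕1⊕0⊕0⊕1 = 0
s4 (pos 4,5,6,7,12,13,14,15): 1⊕0⊕1⊕0⊕0⊕1⊕0⊕1 = 0
s8 (pos 8,9,10,11,12,13,14,15): 0⊕1⊕1⊕0⊕0⊕1⊕0⊕1 = 0
Syndrome s8…s1 = 0001 → error at position 1.
Flip position 1: 101101001100101 → 001101001100101
Read data bits from positions 3,5,6,7,9,10,11,12,13,14,15: 10101100101

10101100101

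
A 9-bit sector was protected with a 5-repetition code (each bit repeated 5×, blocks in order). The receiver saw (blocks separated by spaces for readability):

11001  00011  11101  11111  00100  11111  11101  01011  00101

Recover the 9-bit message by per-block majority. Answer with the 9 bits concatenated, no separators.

101101110

Block 1 (11001): 3 ones → 1
Block 2 (00011): 2 ones → 0
Block 3 (11101): 4 ones → 1
Block 4 (11111): 5 ones → 1
Block 5 (00100): 1 one → 0
Block 6 (11111): 5 ones → 1
Block 7 (11101): 4 ones → 1
Block 8 (01011): 3 ones → 1
Block 9 (00101): 2 ones → 0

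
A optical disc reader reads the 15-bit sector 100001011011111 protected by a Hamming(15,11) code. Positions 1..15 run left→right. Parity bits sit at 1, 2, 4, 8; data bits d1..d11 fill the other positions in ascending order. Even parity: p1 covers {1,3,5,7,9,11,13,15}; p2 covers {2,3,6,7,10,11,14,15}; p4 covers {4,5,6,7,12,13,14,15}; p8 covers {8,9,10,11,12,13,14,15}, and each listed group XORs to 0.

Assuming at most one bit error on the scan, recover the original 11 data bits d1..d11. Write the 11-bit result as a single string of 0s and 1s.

00101011011

s1 (pos 1,3,5,7,9,11,13,15): 1⊕0⊕0⊕0⊕1⊕1⊕1⊕1 = 1
s2 (pos 2,3,6,7,10,11,14,15): 0⊕0⊕1⊕0⊕0⊕1⊕1⊕1 = 0
s4 (pos 4,5,6,7,12,13,14,15): 0⊕0⊕1⊕0⊕1⊕1⊕1⊕1 = 1
s8 (pos 8,9,10,11,12,13,14,15): 1⊕1⊕0⊕1⊕1⊕1⊕1⊕1 = 1
Syndrome s8…s1 = 1101 → error at position 13.
Flip position 13: 100001011011111 → 100001011011011
Read data bits from positions 3,5,6,7,9,10,11,12,13,14,15: 00101011011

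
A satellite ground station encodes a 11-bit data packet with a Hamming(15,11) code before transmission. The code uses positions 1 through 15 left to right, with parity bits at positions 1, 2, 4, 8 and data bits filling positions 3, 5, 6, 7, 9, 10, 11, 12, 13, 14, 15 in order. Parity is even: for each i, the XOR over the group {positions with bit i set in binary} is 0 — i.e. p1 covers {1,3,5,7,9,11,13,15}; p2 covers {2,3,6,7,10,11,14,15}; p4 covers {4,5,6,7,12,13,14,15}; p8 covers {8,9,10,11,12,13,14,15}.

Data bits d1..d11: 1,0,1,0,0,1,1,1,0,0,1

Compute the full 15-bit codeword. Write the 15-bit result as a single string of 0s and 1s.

Place data at non-parity positions: p1 p2 1 p4 0 1 0 p8 0 1 1 1 0 0 1
p1 (pos 1,3,5,7,9,11,13,15): XOR of data positions = 1⊕0⊕0⊕0⊕1⊕0⊕1 = 1
p2 (pos 2,3,6,7,10,11,14,15): XOR of data positions = 1⊕1⊕0⊕1⊕1⊕0⊕1 = 1
p4 (pos 4,5,6,7,12,13,14,15): XOR of data positions = 0⊕1⊕0⊕1⊕0⊕0⊕1 = 1
p8 (pos 8,9,10,11,12,13,14,15): XOR of data positions = 0⊕1⊕1⊕1⊕0⊕0⊕1 = 0
Codeword: 111101000111001

111101000111001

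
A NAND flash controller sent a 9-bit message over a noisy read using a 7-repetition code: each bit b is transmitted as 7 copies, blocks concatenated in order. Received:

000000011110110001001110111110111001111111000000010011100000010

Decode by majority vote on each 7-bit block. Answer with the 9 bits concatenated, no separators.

010111010

Block 1 (0000000): 0 ones → 0
Block 2 (1111011): 6 ones → 1
Block 3 (0001001): 2 ones → 0
Block 4 (1101111): 6 ones → 1
Block 5 (1011100): 4 ones → 1
Block 6 (1111111): 7 ones → 1
Block 7 (0000000): 0 ones → 0
Block 8 (1001110): 4 ones → 1
Block 9 (0000010): 1 one → 0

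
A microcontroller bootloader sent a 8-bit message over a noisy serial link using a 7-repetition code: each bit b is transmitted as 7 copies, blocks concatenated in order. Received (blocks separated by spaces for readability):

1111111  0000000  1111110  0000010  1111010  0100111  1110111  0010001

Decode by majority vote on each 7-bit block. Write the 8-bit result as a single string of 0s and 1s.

Block 1 (1111111): 7 ones → 1
Block 2 (0000000): 0 ones → 0
Block 3 (1111110): 6 ones → 1
Block 4 (0000010): 1 one → 0
Block 5 (1111010): 5 ones → 1
Block 6 (0100111): 4 ones → 1
Block 7 (1110111): 6 ones → 1
Block 8 (0010001): 2 ones → 0

10101110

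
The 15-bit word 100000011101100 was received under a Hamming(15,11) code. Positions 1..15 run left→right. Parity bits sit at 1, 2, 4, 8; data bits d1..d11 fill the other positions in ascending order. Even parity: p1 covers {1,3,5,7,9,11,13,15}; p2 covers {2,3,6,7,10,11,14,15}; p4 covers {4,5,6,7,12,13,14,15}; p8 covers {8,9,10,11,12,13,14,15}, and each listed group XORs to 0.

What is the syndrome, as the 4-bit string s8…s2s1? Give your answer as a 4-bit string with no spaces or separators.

s1 (pos 1,3,5,7,9,11,13,15): 1⊕0⊕0⊕0⊕1⊕0⊕1⊕0 = 1
s2 (pos 2,3,6,7,10,11,14,15): 0⊕0⊕0⊕0⊕1⊕0⊕0⊕0 = 1
s4 (pos 4,5,6,7,12,13,14,15): 0⊕0⊕0⊕0⊕1⊕1⊕0⊕0 = 0
s8 (pos 8,9,10,11,12,13,14,15): 1⊕1⊕1⊕0⊕1⊕1⊕0⊕0 = 1
Syndrome s8…s1 = 1011 → error at position 11.

1011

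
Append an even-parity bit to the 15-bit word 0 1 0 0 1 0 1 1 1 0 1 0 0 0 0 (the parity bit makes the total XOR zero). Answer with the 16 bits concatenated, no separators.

XOR of the 15 data bits: 0⊕1⊕0⊕0⊕1⊕0⊕1⊕1⊕1⊕0⊕1⊕0⊕0⊕0⊕0 = 0
Parity bit = 0 (so all 16 bits XOR to 0).

0100101110100000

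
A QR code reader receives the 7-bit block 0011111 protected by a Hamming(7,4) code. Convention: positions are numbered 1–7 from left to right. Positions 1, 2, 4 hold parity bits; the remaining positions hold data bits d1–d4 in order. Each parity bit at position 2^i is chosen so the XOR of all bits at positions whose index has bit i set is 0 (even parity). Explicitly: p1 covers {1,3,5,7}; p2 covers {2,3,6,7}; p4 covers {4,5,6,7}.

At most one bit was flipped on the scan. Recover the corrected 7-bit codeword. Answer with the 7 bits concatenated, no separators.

s1 (pos 1,3,5,7): 0⊕1⊕1⊕1 = 1
s2 (pos 2,3,6,7): 0⊕1⊕1⊕1 = 1
s4 (pos 4,5,6,7): 1⊕1⊕1⊕1 = 0
Syndrome s4…s1 = 011 → error at position 3.
Flip position 3: 0011111 → 0001111

0001111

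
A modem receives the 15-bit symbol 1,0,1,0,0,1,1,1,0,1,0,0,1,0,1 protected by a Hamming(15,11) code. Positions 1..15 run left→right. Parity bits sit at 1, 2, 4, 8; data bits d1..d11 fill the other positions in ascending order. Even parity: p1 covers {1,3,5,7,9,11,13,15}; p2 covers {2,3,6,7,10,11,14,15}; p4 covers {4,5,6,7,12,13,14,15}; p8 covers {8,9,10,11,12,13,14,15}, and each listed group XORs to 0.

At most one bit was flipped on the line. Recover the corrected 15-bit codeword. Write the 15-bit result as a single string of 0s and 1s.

s1 (pos 1,3,5,7,9,11,13,15): 1⊕1⊕0⊕1⊕0⊕0⊕1⊕1 = 1
s2 (pos 2,3,6,7,10,11,14,15): 0⊕1⊕1⊕1⊕1⊕0⊕0⊕1 = 1
s4 (pos 4,5,6,7,12,13,14,15): 0⊕0⊕1⊕1⊕0⊕1⊕0⊕1 = 0
s8 (pos 8,9,10,11,12,13,14,15): 1⊕0⊕1⊕0⊕0⊕1⊕0⊕1 = 0
Syndrome s8…s1 = 0011 → error at position 3.
Flip position 3: 101001110100101 → 100001110100101

100001110100101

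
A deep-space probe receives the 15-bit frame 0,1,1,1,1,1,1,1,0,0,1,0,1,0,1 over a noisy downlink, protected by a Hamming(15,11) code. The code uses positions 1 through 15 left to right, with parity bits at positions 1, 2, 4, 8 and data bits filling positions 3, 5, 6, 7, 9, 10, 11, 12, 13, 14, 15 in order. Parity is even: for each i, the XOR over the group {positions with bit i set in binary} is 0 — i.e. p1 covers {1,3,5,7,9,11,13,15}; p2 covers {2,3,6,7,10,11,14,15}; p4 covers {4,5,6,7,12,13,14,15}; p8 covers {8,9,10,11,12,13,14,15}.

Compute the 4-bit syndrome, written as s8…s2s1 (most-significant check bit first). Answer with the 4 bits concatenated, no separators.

s1 (pos 1,3,5,7,9,11,13,15): 0⊕1⊕1⊕1⊕0⊕1⊕1⊕1 = 0
s2 (pos 2,3,6,7,10,11,14,15): 1⊕1⊕1⊕1⊕0⊕1⊕0⊕1 = 0
s4 (pos 4,5,6,7,12,13,14,15): 1⊕1⊕1⊕1⊕0⊕1⊕0⊕1 = 0
s8 (pos 8,9,10,11,12,13,14,15): 1⊕0⊕0⊕1⊕0⊕1⊕0⊕1 = 0
Syndrome s8…s1 = 0000 → no error.

0000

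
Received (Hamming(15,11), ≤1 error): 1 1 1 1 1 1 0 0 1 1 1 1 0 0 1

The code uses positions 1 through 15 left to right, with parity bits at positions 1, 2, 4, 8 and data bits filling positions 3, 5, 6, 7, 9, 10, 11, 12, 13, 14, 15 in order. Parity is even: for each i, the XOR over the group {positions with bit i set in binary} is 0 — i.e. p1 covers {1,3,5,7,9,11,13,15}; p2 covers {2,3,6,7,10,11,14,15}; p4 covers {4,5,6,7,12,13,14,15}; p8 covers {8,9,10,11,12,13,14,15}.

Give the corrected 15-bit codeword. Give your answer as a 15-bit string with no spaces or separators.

111111001110001

s1 (pos 1,3,5,7,9,11,13,15): 1⊕1⊕1⊕0⊕1⊕1⊕0⊕1 = 0
s2 (pos 2,3,6,7,10,11,14,15): 1⊕1⊕1⊕0⊕1⊕1⊕0⊕1 = 0
s4 (pos 4,5,6,7,12,13,14,15): 1⊕1⊕1⊕0⊕1⊕0⊕0⊕1 = 1
s8 (pos 8,9,10,11,12,13,14,15): 0⊕1⊕1⊕1⊕1⊕0⊕0⊕1 = 1
Syndrome s8…s1 = 1100 → error at position 12.
Flip position 12: 111111001111001 → 111111001110001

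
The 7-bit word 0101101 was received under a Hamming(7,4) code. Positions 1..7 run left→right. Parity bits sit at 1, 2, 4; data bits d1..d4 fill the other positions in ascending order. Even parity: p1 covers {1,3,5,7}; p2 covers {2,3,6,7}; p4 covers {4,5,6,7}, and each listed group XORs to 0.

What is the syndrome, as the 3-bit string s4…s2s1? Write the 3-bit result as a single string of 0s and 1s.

100

s1 (pos 1,3,5,7): 0⊕0⊕1⊕1 = 0
s2 (pos 2,3,6,7): 1⊕0⊕0⊕1 = 0
s4 (pos 4,5,6,7): 1⊕1⊕0⊕1 = 1
Syndrome s4…s1 = 100 → error at position 4.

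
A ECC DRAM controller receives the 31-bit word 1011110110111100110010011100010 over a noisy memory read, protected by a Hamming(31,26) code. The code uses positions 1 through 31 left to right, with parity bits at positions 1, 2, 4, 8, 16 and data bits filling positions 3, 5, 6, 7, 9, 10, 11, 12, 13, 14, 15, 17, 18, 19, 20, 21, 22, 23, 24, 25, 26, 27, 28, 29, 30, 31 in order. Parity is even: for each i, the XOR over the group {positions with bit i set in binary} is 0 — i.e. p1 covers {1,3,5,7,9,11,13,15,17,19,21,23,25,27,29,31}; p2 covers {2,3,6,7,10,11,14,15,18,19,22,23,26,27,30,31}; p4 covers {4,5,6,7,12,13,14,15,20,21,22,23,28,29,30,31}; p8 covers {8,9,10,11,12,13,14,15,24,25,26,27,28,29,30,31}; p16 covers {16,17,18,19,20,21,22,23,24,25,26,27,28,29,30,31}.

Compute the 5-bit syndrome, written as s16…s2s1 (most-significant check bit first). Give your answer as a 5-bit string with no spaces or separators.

10011

s1 (pos 1,3,5,7,9,11,13,15,17,19,21,23,25,27,29,31): 1⊕1⊕1⊕0⊕1⊕1⊕1⊕0⊕1⊕0⊕1⊕0⊕1⊕0⊕0⊕0 = 1
s2 (pos 2,3,6,7,10,11,14,15,18,19,22,23,26,27,30,31): 0⊕1⊕1⊕0⊕0⊕1⊕1⊕0⊕1⊕0⊕0⊕0⊕1⊕0⊕1⊕0 = 1
s4 (pos 4,5,6,7,12,13,14,15,20,21,22,23,28,29,30,31): 1⊕1⊕1⊕0⊕1⊕1⊕1⊕0⊕0⊕1⊕0⊕0⊕0⊕0⊕1⊕0 = 0
s8 (pos 8,9,10,11,12,13,14,15,24,25,26,27,28,29,30,31): 1⊕1⊕0⊕1⊕1⊕1⊕1⊕0⊕1⊕1⊕1⊕0⊕0⊕0⊕1⊕0 = 0
s16 (pos 16,17,18,19,20,21,22,23,24,25,26,27,28,29,30,31): 0⊕1⊕1⊕0⊕0⊕1⊕0⊕0⊕1⊕1⊕1⊕0⊕0⊕0⊕1⊕0 = 1
Syndrome s16…s1 = 10011 → error at position 19.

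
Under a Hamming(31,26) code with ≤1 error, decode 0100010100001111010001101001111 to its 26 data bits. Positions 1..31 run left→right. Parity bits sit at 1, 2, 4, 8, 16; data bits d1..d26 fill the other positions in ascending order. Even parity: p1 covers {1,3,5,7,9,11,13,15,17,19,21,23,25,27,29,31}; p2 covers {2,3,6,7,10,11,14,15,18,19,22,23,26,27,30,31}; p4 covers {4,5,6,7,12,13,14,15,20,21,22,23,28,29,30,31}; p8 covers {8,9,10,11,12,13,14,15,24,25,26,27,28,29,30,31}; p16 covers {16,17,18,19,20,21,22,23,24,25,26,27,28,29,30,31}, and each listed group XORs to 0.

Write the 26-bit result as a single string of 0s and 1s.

s1 (pos 1,3,5,7,9,11,13,15,17,19,21,23,25,27,29,31): 0⊕0⊕0⊕0⊕0⊕0⊕1⊕1⊕0⊕0⊕0⊕1⊕1⊕0⊕1⊕1 = 0
s2 (pos 2,3,6,7,10,11,14,15,18,19,22,23,26,27,30,31): 1⊕0⊕1⊕0⊕0⊕0⊕1⊕1⊕1⊕0⊕1⊕1⊕0⊕0⊕1⊕1 = 1
s4 (pos 4,5,6,7,12,13,14,15,20,21,22,23,28,29,30,31): 0⊕0⊕1⊕0⊕0⊕1⊕1⊕1⊕0⊕0⊕1⊕1⊕1⊕1⊕1⊕1 = 0
s8 (pos 8,9,10,11,12,13,14,15,24,25,26,27,28,29,30,31): 1⊕0⊕0⊕0⊕0⊕1⊕1⊕1⊕0⊕1⊕0⊕0⊕1⊕1⊕1⊕1 = 1
s16 (pos 16,17,18,19,20,21,22,23,24,25,26,27,28,29,30,31): 1⊕0⊕1⊕0⊕0⊕0⊕1⊕1⊕0⊕1⊕0⊕0⊕1⊕1⊕1⊕1 = 1
Syndrome s16…s1 = 11010 → error at position 26.
Flip position 26: 0100010100001111010001101001111 → 0100010100001111010001101101111
Read data bits from positions 3,5,6,7,9,10,11,12,13,14,15,17,18,19,20,21,22,23,24,25,26,27,28,29,30,31: 00100000111010001101101111

00100000111010001101101111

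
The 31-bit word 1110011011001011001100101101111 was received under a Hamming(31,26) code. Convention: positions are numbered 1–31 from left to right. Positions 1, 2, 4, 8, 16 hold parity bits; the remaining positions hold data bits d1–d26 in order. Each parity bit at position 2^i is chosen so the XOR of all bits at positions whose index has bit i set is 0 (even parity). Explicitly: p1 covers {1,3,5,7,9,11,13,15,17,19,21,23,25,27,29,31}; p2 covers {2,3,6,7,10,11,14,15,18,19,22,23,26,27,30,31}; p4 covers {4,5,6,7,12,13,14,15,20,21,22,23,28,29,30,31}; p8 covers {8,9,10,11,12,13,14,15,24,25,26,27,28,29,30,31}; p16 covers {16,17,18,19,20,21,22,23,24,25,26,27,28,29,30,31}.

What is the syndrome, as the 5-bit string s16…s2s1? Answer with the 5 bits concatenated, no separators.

00011

s1 (pos 1,3,5,7,9,11,13,15,17,19,21,23,25,27,29,31): 1⊕1⊕0⊕1⊕1⊕0⊕1⊕1⊕0⊕1⊕0⊕1⊕1⊕0⊕1⊕1 = 1
s2 (pos 2,3,6,7,10,11,14,15,18,19,22,23,26,27,30,31): 1⊕1⊕1⊕1⊕1⊕0⊕0⊕1⊕0⊕1⊕0⊕1⊕1⊕0⊕1⊕1 = 1
s4 (pos 4,5,6,7,12,13,14,15,20,21,22,23,28,29,30,31): 0⊕0⊕1⊕1⊕0⊕1⊕0⊕1⊕1⊕0⊕0⊕1⊕1⊕1⊕1⊕1 = 0
s8 (pos 8,9,10,11,12,13,14,15,24,25,26,27,28,29,30,31): 0⊕1⊕1⊕0⊕0⊕1⊕0⊕1⊕0⊕1⊕1⊕0⊕1⊕1⊕1⊕1 = 0
s16 (pos 16,17,18,19,20,21,22,23,24,25,26,27,28,29,30,31): 1⊕0⊕0⊕1⊕1⊕0⊕0⊕1⊕0⊕1⊕1⊕0⊕1⊕1⊕1⊕1 = 0
Syndrome s16…s1 = 00011 → error at position 3.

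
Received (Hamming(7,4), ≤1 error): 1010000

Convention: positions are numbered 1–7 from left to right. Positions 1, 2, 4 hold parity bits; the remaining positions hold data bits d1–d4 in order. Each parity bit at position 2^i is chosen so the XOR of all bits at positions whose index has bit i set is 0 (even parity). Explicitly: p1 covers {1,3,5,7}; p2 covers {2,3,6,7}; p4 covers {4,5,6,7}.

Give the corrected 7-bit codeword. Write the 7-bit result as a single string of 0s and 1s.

1110000

s1 (pos 1,3,5,7): 1⊕1⊕0⊕0 = 0
s2 (pos 2,3,6,7): 0⊕1⊕0⊕0 = 1
s4 (pos 4,5,6,7): 0⊕0⊕0⊕0 = 0
Syndrome s4…s1 = 010 → error at position 2.
Flip position 2: 1010000 → 1110000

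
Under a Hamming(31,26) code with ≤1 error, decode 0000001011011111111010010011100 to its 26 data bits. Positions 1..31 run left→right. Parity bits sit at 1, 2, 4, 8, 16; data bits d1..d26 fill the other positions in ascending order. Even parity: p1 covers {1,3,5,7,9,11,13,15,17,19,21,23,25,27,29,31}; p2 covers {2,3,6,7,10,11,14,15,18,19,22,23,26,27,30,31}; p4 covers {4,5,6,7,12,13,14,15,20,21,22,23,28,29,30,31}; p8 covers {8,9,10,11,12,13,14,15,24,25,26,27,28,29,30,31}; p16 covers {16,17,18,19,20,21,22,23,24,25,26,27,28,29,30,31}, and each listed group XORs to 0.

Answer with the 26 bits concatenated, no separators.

s1 (pos 1,3,5,7,9,11,13,15,17,19,21,23,25,27,29,31): 0⊕0⊕0⊕1⊕1⊕0⊕1⊕1⊕1⊕1⊕1⊕0⊕0⊕1⊕1⊕0 = 1
s2 (pos 2,3,6,7,10,11,14,15,18,19,22,23,26,27,30,31): 0⊕0⊕0⊕1⊕1⊕0⊕1⊕1⊕1⊕1⊕0⊕0⊕0⊕1⊕0⊕0 = 1
s4 (pos 4,5,6,7,12,13,14,15,20,21,22,23,28,29,30,31): 0⊕0⊕0⊕1⊕1⊕1⊕1⊕1⊕0⊕1⊕0⊕0⊕1⊕1⊕0⊕0 = 0
s8 (pos 8,9,10,11,12,13,14,15,24,25,26,27,28,29,30,31): 0⊕1⊕1⊕0⊕1⊕1⊕1⊕1⊕1⊕0⊕0⊕1⊕1⊕1⊕0⊕0 = 0
s16 (pos 16,17,18,19,20,21,22,23,24,25,26,27,28,29,30,31): 1⊕1⊕1⊕1⊕0⊕1⊕0⊕0⊕1⊕0⊕0⊕1⊕1⊕1⊕0⊕0 = 1
Syndrome s16…s1 = 10011 → error at position 19.
Flip position 19: 0000001011011111111010010011100 → 0000001011011111110010010011100
Read data bits from positions 3,5,6,7,9,10,11,12,13,14,15,17,18,19,20,21,22,23,24,25,26,27,28,29,30,31: 00011101111110010010011100

00011101111110010010011100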